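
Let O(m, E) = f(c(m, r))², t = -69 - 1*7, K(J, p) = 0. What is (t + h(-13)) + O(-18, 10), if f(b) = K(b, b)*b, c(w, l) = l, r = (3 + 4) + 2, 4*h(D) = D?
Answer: -317/4 ≈ -79.250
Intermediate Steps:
h(D) = D/4
r = 9 (r = 7 + 2 = 9)
f(b) = 0 (f(b) = 0*b = 0)
t = -76 (t = -69 - 7 = -76)
O(m, E) = 0 (O(m, E) = 0² = 0)
(t + h(-13)) + O(-18, 10) = (-76 + (¼)*(-13)) + 0 = (-76 - 13/4) + 0 = -317/4 + 0 = -317/4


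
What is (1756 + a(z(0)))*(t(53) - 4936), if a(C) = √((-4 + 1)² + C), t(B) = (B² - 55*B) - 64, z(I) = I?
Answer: -8981454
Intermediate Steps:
t(B) = -64 + B² - 55*B
a(C) = √(9 + C) (a(C) = √((-3)² + C) = √(9 + C))
(1756 + a(z(0)))*(t(53) - 4936) = (1756 + √(9 + 0))*((-64 + 53² - 55*53) - 4936) = (1756 + √9)*((-64 + 2809 - 2915) - 4936) = (1756 + 3)*(-170 - 4936) = 1759*(-5106) = -8981454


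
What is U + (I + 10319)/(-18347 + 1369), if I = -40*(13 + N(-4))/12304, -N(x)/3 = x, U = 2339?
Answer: 61060481099/26112164 ≈ 2338.4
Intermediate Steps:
N(x) = -3*x
I = -125/1538 (I = -40*(13 - 3*(-4))/12304 = -40*(13 + 12)*(1/12304) = -40*25*(1/12304) = -1000*1/12304 = -125/1538 ≈ -0.081274)
U + (I + 10319)/(-18347 + 1369) = 2339 + (-125/1538 + 10319)/(-18347 + 1369) = 2339 + (15870497/1538)/(-16978) = 2339 + (15870497/1538)*(-1/16978) = 2339 - 15870497/26112164 = 61060481099/26112164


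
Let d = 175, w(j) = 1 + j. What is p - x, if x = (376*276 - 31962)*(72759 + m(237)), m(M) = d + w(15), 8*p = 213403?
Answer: -41910436997/8 ≈ -5.2388e+9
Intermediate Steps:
p = 213403/8 (p = (1/8)*213403 = 213403/8 ≈ 26675.)
m(M) = 191 (m(M) = 175 + (1 + 15) = 175 + 16 = 191)
x = 5238831300 (x = (376*276 - 31962)*(72759 + 191) = (103776 - 31962)*72950 = 71814*72950 = 5238831300)
p - x = 213403/8 - 1*5238831300 = 213403/8 - 5238831300 = -41910436997/8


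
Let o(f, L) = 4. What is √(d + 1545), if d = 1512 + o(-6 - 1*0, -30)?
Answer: √3061 ≈ 55.326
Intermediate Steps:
d = 1516 (d = 1512 + 4 = 1516)
√(d + 1545) = √(1516 + 1545) = √3061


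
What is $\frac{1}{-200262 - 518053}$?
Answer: $- \frac{1}{718315} \approx -1.3921 \cdot 10^{-6}$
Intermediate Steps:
$\frac{1}{-200262 - 518053} = \frac{1}{-718315} = - \frac{1}{718315}$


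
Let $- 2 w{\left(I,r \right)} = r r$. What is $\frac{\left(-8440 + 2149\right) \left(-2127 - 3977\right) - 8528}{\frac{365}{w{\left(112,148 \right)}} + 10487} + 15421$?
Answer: $\frac{2191618399711}{114853259} \approx 19082.0$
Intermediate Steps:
$w{\left(I,r \right)} = - \frac{r^{2}}{2}$ ($w{\left(I,r \right)} = - \frac{r r}{2} = - \frac{r^{2}}{2}$)
$\frac{\left(-8440 + 2149\right) \left(-2127 - 3977\right) - 8528}{\frac{365}{w{\left(112,148 \right)}} + 10487} + 15421 = \frac{\left(-8440 + 2149\right) \left(-2127 - 3977\right) - 8528}{\frac{365}{\left(- \frac{1}{2}\right) 148^{2}} + 10487} + 15421 = \frac{\left(-6291\right) \left(-6104\right) - 8528}{\frac{365}{\left(- \frac{1}{2}\right) 21904} + 10487} + 15421 = \frac{38400264 - 8528}{\frac{365}{-10952} + 10487} + 15421 = \frac{38391736}{365 \left(- \frac{1}{10952}\right) + 10487} + 15421 = \frac{38391736}{- \frac{365}{10952} + 10487} + 15421 = \frac{38391736}{\frac{114853259}{10952}} + 15421 = 38391736 \cdot \frac{10952}{114853259} + 15421 = \frac{420466292672}{114853259} + 15421 = \frac{2191618399711}{114853259}$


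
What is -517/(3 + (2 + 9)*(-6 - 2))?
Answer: 517/85 ≈ 6.0824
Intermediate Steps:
-517/(3 + (2 + 9)*(-6 - 2)) = -517/(3 + 11*(-8)) = -517/(3 - 88) = -517/(-85) = -1/85*(-517) = 517/85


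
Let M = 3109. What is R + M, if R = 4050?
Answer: 7159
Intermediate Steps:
R + M = 4050 + 3109 = 7159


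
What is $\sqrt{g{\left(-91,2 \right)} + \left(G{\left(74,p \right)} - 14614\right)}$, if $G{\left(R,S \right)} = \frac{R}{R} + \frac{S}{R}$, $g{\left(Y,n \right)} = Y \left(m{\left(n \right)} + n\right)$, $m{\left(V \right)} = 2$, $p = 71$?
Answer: $\frac{i \sqrt{82008798}}{74} \approx 122.38 i$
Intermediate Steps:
$g{\left(Y,n \right)} = Y \left(2 + n\right)$
$G{\left(R,S \right)} = 1 + \frac{S}{R}$
$\sqrt{g{\left(-91,2 \right)} + \left(G{\left(74,p \right)} - 14614\right)} = \sqrt{- 91 \left(2 + 2\right) - \left(14614 - \frac{74 + 71}{74}\right)} = \sqrt{\left(-91\right) 4 + \left(\frac{1}{74} \cdot 145 - 14614\right)} = \sqrt{-364 + \left(\frac{145}{74} - 14614\right)} = \sqrt{-364 - \frac{1081291}{74}} = \sqrt{- \frac{1108227}{74}} = \frac{i \sqrt{82008798}}{74}$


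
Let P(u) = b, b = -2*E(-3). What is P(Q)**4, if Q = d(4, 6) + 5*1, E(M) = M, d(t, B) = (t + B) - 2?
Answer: 1296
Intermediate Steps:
d(t, B) = -2 + B + t (d(t, B) = (B + t) - 2 = -2 + B + t)
b = 6 (b = -2*(-3) = 6)
Q = 13 (Q = (-2 + 6 + 4) + 5*1 = 8 + 5 = 13)
P(u) = 6
P(Q)**4 = 6**4 = 1296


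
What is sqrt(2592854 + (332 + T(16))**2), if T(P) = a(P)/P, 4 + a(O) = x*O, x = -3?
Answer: sqrt(43214889)/4 ≈ 1643.5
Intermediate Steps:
a(O) = -4 - 3*O
T(P) = (-4 - 3*P)/P
sqrt(2592854 + (332 + T(16))**2) = sqrt(2592854 + (332 + (-3 - 4/16))**2) = sqrt(2592854 + (332 + (-3 - 4*1/16))**2) = sqrt(2592854 + (332 + (-3 - 1/4))**2) = sqrt(2592854 + (332 - 13/4)**2) = sqrt(2592854 + (1315/4)**2) = sqrt(2592854 + 1729225/16) = sqrt(43214889/16) = sqrt(43214889)/4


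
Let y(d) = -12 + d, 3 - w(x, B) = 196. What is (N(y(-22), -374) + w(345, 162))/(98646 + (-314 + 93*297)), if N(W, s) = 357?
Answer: 164/125953 ≈ 0.0013021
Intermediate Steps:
w(x, B) = -193 (w(x, B) = 3 - 1*196 = 3 - 196 = -193)
(N(y(-22), -374) + w(345, 162))/(98646 + (-314 + 93*297)) = (357 - 193)/(98646 + (-314 + 93*297)) = 164/(98646 + (-314 + 27621)) = 164/(98646 + 27307) = 164/125953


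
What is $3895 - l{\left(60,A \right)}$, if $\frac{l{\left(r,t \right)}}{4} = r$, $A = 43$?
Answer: $3655$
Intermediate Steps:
$l{\left(r,t \right)} = 4 r$
$3895 - l{\left(60,A \right)} = 3895 - 4 \cdot 60 = 3895 - 240 = 3655$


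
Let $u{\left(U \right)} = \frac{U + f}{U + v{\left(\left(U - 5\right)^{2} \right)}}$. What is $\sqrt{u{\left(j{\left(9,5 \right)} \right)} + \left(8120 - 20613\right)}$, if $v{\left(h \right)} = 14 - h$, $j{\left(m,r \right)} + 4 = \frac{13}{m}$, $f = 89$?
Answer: $\frac{7 i \sqrt{3485261719}}{3697} \approx 111.78 i$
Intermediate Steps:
$j{\left(m,r \right)} = -4 + \frac{13}{m}$
$u{\left(U \right)} = \frac{89 + U}{14 + U - \left(-5 + U\right)^{2}}$ ($u{\left(U \right)} = \frac{U + 89}{U - \left(-14 + \left(U - 5\right)^{2}\right)} = \frac{89 + U}{U - \left(-14 + \left(-5 + U\right)^{2}\right)} = \frac{89 + U}{14 + U - \left(-5 + U\right)^{2}}$)
$\sqrt{u{\left(j{\left(9,5 \right)} \right)} + \left(8120 - 20613\right)} = \sqrt{\frac{89 - \left(4 - \frac{13}{9}\right)}{14 - \left(4 - \frac{13}{9}\right) - \left(-5 - \left(4 - \frac{13}{9}\right)\right)^{2}} + \left(8120 - 20613\right)} = \sqrt{\frac{89 + \left(-4 + 13 \cdot \frac{1}{9}\right)}{14 + \left(-4 + 13 \cdot \frac{1}{9}\right) - \left(-5 + \left(-4 + 13 \cdot \frac{1}{9}\right)\right)^{2}} + \left(8120 - 20613\right)} = \sqrt{\frac{89 + \left(-4 + \frac{13}{9}\right)}{14 + \left(-4 + \frac{13}{9}\right) - \left(-5 + \left(-4 + \frac{13}{9}\right)\right)^{2}} - 12493} = \sqrt{\frac{89 - \frac{23}{9}}{14 - \frac{23}{9} - \left(-5 - \frac{23}{9}\right)^{2}} - 12493} = \sqrt{\frac{1}{14 - \frac{23}{9} - \left(- \frac{68}{9}\right)^{2}} \cdot \frac{778}{9} - 12493} = \sqrt{\frac{1}{14 - \frac{23}{9} - \frac{4624}{81}} \cdot \frac{778}{9} - 12493} = \sqrt{\frac{1}{- \frac{3697}{81}} \cdot \frac{778}{9} - 12493} = \sqrt{\left(- \frac{81}{3697}\right) \frac{778}{9} - 12493} = \sqrt{- \frac{7002}{3697} - 12493} = \sqrt{- \frac{46193623}{3697}} = \frac{7 i \sqrt{3485261719}}{3697}$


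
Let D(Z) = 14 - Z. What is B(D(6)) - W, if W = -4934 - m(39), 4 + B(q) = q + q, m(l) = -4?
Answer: 4942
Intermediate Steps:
B(q) = -4 + 2*q (B(q) = -4 + (q + q) = -4 + 2*q)
W = -4930 (W = -4934 - 1*(-4) = -4934 + 4 = -4930)
B(D(6)) - W = (-4 + 2*(14 - 1*6)) - 1*(-4930) = (-4 + 2*(14 - 6)) + 4930 = (-4 + 2*8) + 4930 = (-4 + 16) + 4930 = 12 + 4930 = 4942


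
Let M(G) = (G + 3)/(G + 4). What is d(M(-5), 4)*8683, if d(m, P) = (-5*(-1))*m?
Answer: 86830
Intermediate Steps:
M(G) = (3 + G)/(4 + G)
d(m, P) = 5*m
d(M(-5), 4)*8683 = (5*((3 - 5)/(4 - 5)))*8683 = (5*(-2/(-1)))*8683 = (5*(-1*(-2)))*8683 = (5*2)*8683 = 10*8683 = 86830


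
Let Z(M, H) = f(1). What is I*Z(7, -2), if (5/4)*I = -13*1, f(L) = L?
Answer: -52/5 ≈ -10.400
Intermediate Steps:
Z(M, H) = 1
I = -52/5 (I = 4*(-13*1)/5 = (⅘)*(-13) = -52/5 ≈ -10.400)
I*Z(7, -2) = -52/5*1 = -52/5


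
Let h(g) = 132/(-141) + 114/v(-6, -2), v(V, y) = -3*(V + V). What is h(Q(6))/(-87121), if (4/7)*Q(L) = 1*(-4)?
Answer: -629/24568122 ≈ -2.5602e-5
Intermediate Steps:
Q(L) = -7 (Q(L) = 7*(1*(-4))/4 = (7/4)*(-4) = -7)
v(V, y) = -6*V
h(g) = 629/282 (h(g) = 132/(-141) + 114/((-6*(-6))) = 132*(-1/141) + 114/36 = -44/47 + 114*(1/36) = -44/47 + 19/6 = 629/282)
h(Q(6))/(-87121) = (629/282)/(-87121) = (629/282)*(-1/87121) = -629/24568122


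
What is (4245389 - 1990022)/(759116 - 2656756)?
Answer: -2255367/1897640 ≈ -1.1885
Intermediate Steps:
(4245389 - 1990022)/(759116 - 2656756) = 2255367/(-1897640) = 2255367*(-1/1897640) = -2255367/1897640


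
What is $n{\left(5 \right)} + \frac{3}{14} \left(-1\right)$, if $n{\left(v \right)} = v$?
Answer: $\frac{67}{14} \approx 4.7857$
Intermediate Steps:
$n{\left(5 \right)} + \frac{3}{14} \left(-1\right) = 5 + \frac{3}{14} \left(-1\right) = 5 - \frac{3}{14} = \frac{67}{14}$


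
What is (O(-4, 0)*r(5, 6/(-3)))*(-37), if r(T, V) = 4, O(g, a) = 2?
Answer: -296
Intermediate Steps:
(O(-4, 0)*r(5, 6/(-3)))*(-37) = (2*4)*(-37) = 8*(-37) = -296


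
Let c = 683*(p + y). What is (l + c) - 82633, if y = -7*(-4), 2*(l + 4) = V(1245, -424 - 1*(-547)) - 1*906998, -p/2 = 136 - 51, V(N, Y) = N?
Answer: -1264999/2 ≈ -6.3250e+5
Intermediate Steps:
p = -170 (p = -2*(136 - 51) = -2*85 = -170)
l = -905761/2 (l = -4 + (1245 - 1*906998)/2 = -4 + (1245 - 906998)/2 = -4 + (½)*(-905753) = -4 - 905753/2 = -905761/2 ≈ -4.5288e+5)
y = 28
c = -96986 (c = 683*(-170 + 28) = 683*(-142) = -96986)
(l + c) - 82633 = (-905761/2 - 96986) - 82633 = -1099733/2 - 82633 = -1264999/2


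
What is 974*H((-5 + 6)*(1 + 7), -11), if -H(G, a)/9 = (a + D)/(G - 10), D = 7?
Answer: -17532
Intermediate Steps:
H(G, a) = -9*(7 + a)/(-10 + G) (H(G, a) = -9*(a + 7)/(G - 10) = -9*(7 + a)/(-10 + G))
974*H((-5 + 6)*(1 + 7), -11) = 974*(9*(-7 - 1*(-11))/(-10 + (-5 + 6)*(1 + 7))) = 974*(9*(-7 + 11)/(-10 + 1*8)) = 974*(9*4/(-10 + 8)) = 974*(9*4/(-2)) = 974*(9*(-½)*4) = 974*(-18) = -17532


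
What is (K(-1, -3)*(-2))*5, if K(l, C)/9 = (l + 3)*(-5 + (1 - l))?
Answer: 540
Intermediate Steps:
K(l, C) = 9*(-4 - l)*(3 + l) (K(l, C) = 9*((l + 3)*(-5 + (1 - l))) = 9*((3 + l)*(-4 - l)) = 9*((-4 - l)*(3 + l)) = 9*(-4 - l)*(3 + l))
(K(-1, -3)*(-2))*5 = ((-108 - 63*(-1) - 9*(-1)**2)*(-2))*5 = ((-108 + 63 - 9*1)*(-2))*5 = ((-108 + 63 - 9)*(-2))*5 = -54*(-2)*5 = 108*5 = 540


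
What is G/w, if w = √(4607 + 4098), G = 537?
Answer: 537*√8705/8705 ≈ 5.7556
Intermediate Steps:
w = √8705 ≈ 93.301
G/w = 537/(√8705) = 537*(√8705/8705) = 537*√8705/8705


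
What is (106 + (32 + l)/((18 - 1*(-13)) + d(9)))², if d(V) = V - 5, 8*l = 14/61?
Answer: 33346777321/2917264 ≈ 11431.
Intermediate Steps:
l = 7/244 (l = (14/61)/8 = (14*(1/61))/8 = (⅛)*(14/61) = 7/244 ≈ 0.028689)
d(V) = -5 + V
(106 + (32 + l)/((18 - 1*(-13)) + d(9)))² = (106 + (32 + 7/244)/((18 - 1*(-13)) + (-5 + 9)))² = (106 + 7815/(244*((18 + 13) + 4)))² = (106 + 7815/(244*(31 + 4)))² = (106 + (7815/244)/35)² = (106 + (7815/244)*(1/35))² = (106 + 1563/1708)² = (182611/1708)² = 33346777321/2917264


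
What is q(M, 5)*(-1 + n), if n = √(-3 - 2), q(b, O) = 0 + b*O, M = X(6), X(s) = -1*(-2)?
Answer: -10 + 10*I*√5 ≈ -10.0 + 22.361*I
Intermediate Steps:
X(s) = 2
M = 2
q(b, O) = O*b (q(b, O) = 0 + O*b = O*b)
n = I*√5 (n = √(-5) = I*√5 ≈ 2.2361*I)
q(M, 5)*(-1 + n) = (5*2)*(-1 + I*√5) = 10*(-1 + I*√5) = -10 + 10*I*√5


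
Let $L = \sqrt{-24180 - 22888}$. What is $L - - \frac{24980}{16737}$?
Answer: $\frac{24980}{16737} + 82 i \sqrt{7} \approx 1.4925 + 216.95 i$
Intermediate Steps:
$L = 82 i \sqrt{7}$ ($L = \sqrt{-47068} = 82 i \sqrt{7} \approx 216.95 i$)
$L - - \frac{24980}{16737} = 82 i \sqrt{7} - - \frac{24980}{16737} = 82 i \sqrt{7} + \frac{24980}{16737} = \frac{24980}{16737} + 82 i \sqrt{7}$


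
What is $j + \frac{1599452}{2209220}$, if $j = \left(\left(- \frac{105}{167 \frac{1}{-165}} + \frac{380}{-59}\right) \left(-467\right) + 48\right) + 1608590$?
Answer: $\frac{8506710658462384}{5441861165} \approx 1.5632 \cdot 10^{6}$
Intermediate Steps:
$j = \frac{15402190309}{9853}$ ($j = \left(\left(- \frac{105}{167 \left(- \frac{1}{165}\right)} + 380 \left(- \frac{1}{59}\right)\right) \left(-467\right) + 48\right) + 1608590 = \left(\left(- \frac{105}{- \frac{167}{165}} - \frac{380}{59}\right) \left(-467\right) + 48\right) + 1608590 = \left(\left(\left(-105\right) \left(- \frac{165}{167}\right) - \frac{380}{59}\right) \left(-467\right) + 48\right) + 1608590 = \left(\left(\frac{17325}{167} - \frac{380}{59}\right) \left(-467\right) + 48\right) + 1608590 = \left(\frac{958715}{9853} \left(-467\right) + 48\right) + 1608590 = \left(- \frac{447719905}{9853} + 48\right) + 1608590 = - \frac{447246961}{9853} + 1608590 = \frac{15402190309}{9853} \approx 1.5632 \cdot 10^{6}$)
$j + \frac{1599452}{2209220} = \frac{15402190309}{9853} + \frac{1599452}{2209220} = \frac{15402190309}{9853} + 1599452 \cdot \frac{1}{2209220} = \frac{15402190309}{9853} + \frac{399863}{552305} = \frac{8506710658462384}{5441861165}$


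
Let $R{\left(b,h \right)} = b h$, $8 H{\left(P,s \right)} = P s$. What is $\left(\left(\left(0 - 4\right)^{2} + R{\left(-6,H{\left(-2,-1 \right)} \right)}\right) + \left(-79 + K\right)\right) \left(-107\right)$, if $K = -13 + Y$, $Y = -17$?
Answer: $\frac{20223}{2} \approx 10112.0$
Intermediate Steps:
$H{\left(P,s \right)} = \frac{P s}{8}$
$K = -30$ ($K = -13 - 17 = -30$)
$\left(\left(\left(0 - 4\right)^{2} + R{\left(-6,H{\left(-2,-1 \right)} \right)}\right) + \left(-79 + K\right)\right) \left(-107\right) = \left(\left(\left(0 - 4\right)^{2} - 6 \cdot \frac{1}{8} \left(-2\right) \left(-1\right)\right) - 109\right) \left(-107\right) = \left(\left(\left(-4\right)^{2} - \frac{3}{2}\right) - 109\right) \left(-107\right) = \left(\left(16 - \frac{3}{2}\right) - 109\right) \left(-107\right) = \left(\frac{29}{2} - 109\right) \left(-107\right) = \left(- \frac{189}{2}\right) \left(-107\right) = \frac{20223}{2}$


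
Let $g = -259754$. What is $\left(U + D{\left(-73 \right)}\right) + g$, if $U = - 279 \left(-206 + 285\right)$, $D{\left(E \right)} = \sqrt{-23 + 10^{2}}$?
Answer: $-281795 + \sqrt{77} \approx -2.8179 \cdot 10^{5}$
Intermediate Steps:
$D{\left(E \right)} = \sqrt{77}$ ($D{\left(E \right)} = \sqrt{-23 + 100} = \sqrt{77}$)
$U = -22041$ ($U = \left(-279\right) 79 = -22041$)
$\left(U + D{\left(-73 \right)}\right) + g = \left(-22041 + \sqrt{77}\right) - 259754 = -281795 + \sqrt{77}$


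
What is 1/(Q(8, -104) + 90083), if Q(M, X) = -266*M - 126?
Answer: 1/87829 ≈ 1.1386e-5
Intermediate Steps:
Q(M, X) = -126 - 266*M
1/(Q(8, -104) + 90083) = 1/((-126 - 266*8) + 90083) = 1/((-126 - 2128) + 90083) = 1/(-2254 + 90083) = 1/87829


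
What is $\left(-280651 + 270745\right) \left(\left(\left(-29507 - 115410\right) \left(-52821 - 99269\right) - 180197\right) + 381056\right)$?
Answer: $-218334454915434$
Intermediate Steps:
$\left(-280651 + 270745\right) \left(\left(\left(-29507 - 115410\right) \left(-52821 - 99269\right) - 180197\right) + 381056\right) = - 9906 \left(\left(\left(-144917\right) \left(-152090\right) - 180197\right) + 381056\right) = - 9906 \left(\left(22040426530 - 180197\right) + 381056\right) = - 9906 \left(22040246333 + 381056\right) = \left(-9906\right) 22040627389 = -218334454915434$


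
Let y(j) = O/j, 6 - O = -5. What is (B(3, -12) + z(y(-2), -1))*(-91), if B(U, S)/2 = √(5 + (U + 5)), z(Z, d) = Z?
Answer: 1001/2 - 182*√13 ≈ -155.71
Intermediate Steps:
O = 11 (O = 6 - 1*(-5) = 6 + 5 = 11)
y(j) = 11/j
B(U, S) = 2*√(10 + U) (B(U, S) = 2*√(5 + (U + 5)) = 2*√(5 + (5 + U)) = 2*√(10 + U))
(B(3, -12) + z(y(-2), -1))*(-91) = (2*√(10 + 3) + 11/(-2))*(-91) = (2*√13 + 11*(-½))*(-91) = (2*√13 - 11/2)*(-91) = (-11/2 + 2*√13)*(-91) = 1001/2 - 182*√13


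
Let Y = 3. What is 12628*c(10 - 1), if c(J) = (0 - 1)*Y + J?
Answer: 75768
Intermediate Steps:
c(J) = -3 + J (c(J) = (0 - 1)*3 + J = -1*3 + J = -3 + J)
12628*c(10 - 1) = 12628*(-3 + (10 - 1)) = 12628*(-3 + 9) = 12628*6 = 75768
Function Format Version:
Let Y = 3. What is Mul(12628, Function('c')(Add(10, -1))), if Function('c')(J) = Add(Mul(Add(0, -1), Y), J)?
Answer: 75768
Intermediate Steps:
Function('c')(J) = Add(-3, J) (Function('c')(J) = Add(Mul(Add(0, -1), 3), J) = Add(Mul(-1, 3), J) = Add(-3, J))
Mul(12628, Function('c')(Add(10, -1))) = Mul(12628, Add(-3, Add(10, -1))) = Mul(12628, Add(-3, 9)) = Mul(12628, 6) = 75768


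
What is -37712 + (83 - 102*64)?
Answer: -44157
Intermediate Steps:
-37712 + (83 - 102*64) = -37712 + (83 - 6528) = -37712 - 6445 = -44157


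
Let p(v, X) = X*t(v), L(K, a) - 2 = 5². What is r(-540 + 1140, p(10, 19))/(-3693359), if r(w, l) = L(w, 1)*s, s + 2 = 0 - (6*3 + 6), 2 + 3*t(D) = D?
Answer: 702/3693359 ≈ 0.00019007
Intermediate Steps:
t(D) = -⅔ + D/3
L(K, a) = 27 (L(K, a) = 2 + 5² = 2 + 25 = 27)
p(v, X) = X*(-⅔ + v/3)
s = -26 (s = -2 + (0 - (6*3 + 6)) = -2 + (0 - (18 + 6)) = -2 + (0 - 1*24) = -2 + (0 - 24) = -2 - 24 = -26)
r(w, l) = -702 (r(w, l) = 27*(-26) = -702)
r(-540 + 1140, p(10, 19))/(-3693359) = -702/(-3693359) = -702*(-1/3693359) = 702/3693359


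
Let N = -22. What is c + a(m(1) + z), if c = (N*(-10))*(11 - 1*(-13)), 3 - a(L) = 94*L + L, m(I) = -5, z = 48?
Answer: 1198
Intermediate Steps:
a(L) = 3 - 95*L (a(L) = 3 - (94*L + L) = 3 - 95*L)
c = 5280 (c = (-22*(-10))*(11 - 1*(-13)) = 220*(11 + 13) = 220*24 = 5280)
c + a(m(1) + z) = 5280 + (3 - 95*(-5 + 48)) = 5280 + (3 - 95*43) = 5280 + (3 - 4085) = 5280 - 4082 = 1198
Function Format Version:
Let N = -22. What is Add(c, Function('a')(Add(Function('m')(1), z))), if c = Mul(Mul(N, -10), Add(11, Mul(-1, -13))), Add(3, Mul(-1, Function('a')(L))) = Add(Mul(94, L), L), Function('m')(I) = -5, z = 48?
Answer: 1198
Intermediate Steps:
Function('a')(L) = Add(3, Mul(-95, L)) (Function('a')(L) = Add(3, Mul(-1, Add(Mul(94, L), L))) = Add(3, Mul(-1, Mul(95, L))) = Add(3, Mul(-95, L)))
c = 5280 (c = Mul(Mul(-22, -10), Add(11, Mul(-1, -13))) = Mul(220, Add(11, 13)) = Mul(220, 24) = 5280)
Add(c, Function('a')(Add(Function('m')(1), z))) = Add(5280, Add(3, Mul(-95, Add(-5, 48)))) = Add(5280, Add(3, Mul(-95, 43))) = Add(5280, Add(3, -4085)) = Add(5280, -4082) = 1198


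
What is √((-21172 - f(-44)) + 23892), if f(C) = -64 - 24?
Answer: 6*√78 ≈ 52.991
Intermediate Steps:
f(C) = -88
√((-21172 - f(-44)) + 23892) = √((-21172 - 1*(-88)) + 23892) = √((-21172 + 88) + 23892) = √(-21084 + 23892) = √2808 = 6*√78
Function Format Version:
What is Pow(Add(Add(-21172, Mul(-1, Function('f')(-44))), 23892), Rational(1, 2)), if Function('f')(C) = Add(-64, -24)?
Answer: Mul(6, Pow(78, Rational(1, 2))) ≈ 52.991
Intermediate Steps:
Function('f')(C) = -88
Pow(Add(Add(-21172, Mul(-1, Function('f')(-44))), 23892), Rational(1, 2)) = Pow(Add(Add(-21172, Mul(-1, -88)), 23892), Rational(1, 2)) = Pow(Add(Add(-21172, 88), 23892), Rational(1, 2)) = Pow(Add(-21084, 23892), Rational(1, 2)) = Pow(2808, Rational(1, 2)) = Mul(6, Pow(78, Rational(1, 2)))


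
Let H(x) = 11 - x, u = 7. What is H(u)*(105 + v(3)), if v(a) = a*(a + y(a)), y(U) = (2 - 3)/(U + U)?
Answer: 454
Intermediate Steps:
y(U) = -1/(2*U)
v(a) = a*(a - 1/(2*a))
H(u)*(105 + v(3)) = (11 - 1*7)*(105 + (-½ + 3²)) = (11 - 7)*(105 + (-½ + 9)) = 4*(105 + 17/2) = 4*(227/2) = 454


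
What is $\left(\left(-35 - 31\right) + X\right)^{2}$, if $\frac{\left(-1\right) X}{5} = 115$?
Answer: $410881$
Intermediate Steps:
$X = -575$ ($X = \left(-5\right) 115 = -575$)
$\left(\left(-35 - 31\right) + X\right)^{2} = \left(\left(-35 - 31\right) - 575\right)^{2} = \left(-66 - 575\right)^{2} = \left(-641\right)^{2} = 410881$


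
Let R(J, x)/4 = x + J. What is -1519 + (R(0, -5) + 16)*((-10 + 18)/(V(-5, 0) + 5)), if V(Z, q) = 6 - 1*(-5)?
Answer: -1521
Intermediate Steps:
V(Z, q) = 11 (V(Z, q) = 6 + 5 = 11)
R(J, x) = 4*J + 4*x (R(J, x) = 4*(x + J) = 4*(J + x) = 4*J + 4*x)
-1519 + (R(0, -5) + 16)*((-10 + 18)/(V(-5, 0) + 5)) = -1519 + ((4*0 + 4*(-5)) + 16)*((-10 + 18)/(11 + 5)) = -1519 + ((0 - 20) + 16)*(8/16) = -1519 + (-20 + 16)*(8*(1/16)) = -1519 - 4*½ = -1519 - 2 = -1521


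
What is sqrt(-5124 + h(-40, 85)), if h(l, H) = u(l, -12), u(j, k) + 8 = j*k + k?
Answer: 2*I*sqrt(1166) ≈ 68.293*I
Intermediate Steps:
u(j, k) = -8 + k + j*k (u(j, k) = -8 + (j*k + k) = -8 + (k + j*k) = -8 + k + j*k)
h(l, H) = -20 - 12*l (h(l, H) = -8 - 12 + l*(-12) = -8 - 12 - 12*l = -20 - 12*l)
sqrt(-5124 + h(-40, 85)) = sqrt(-5124 + (-20 - 12*(-40))) = sqrt(-5124 + (-20 + 480)) = sqrt(-5124 + 460) = sqrt(-4664) = 2*I*sqrt(1166)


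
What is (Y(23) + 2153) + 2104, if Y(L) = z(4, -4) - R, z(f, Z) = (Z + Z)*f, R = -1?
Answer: 4226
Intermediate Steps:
z(f, Z) = 2*Z*f (z(f, Z) = (2*Z)*f = 2*Z*f)
Y(L) = -31 (Y(L) = 2*(-4)*4 - 1*(-1) = -32 + 1 = -31)
(Y(23) + 2153) + 2104 = (-31 + 2153) + 2104 = 2122 + 2104 = 4226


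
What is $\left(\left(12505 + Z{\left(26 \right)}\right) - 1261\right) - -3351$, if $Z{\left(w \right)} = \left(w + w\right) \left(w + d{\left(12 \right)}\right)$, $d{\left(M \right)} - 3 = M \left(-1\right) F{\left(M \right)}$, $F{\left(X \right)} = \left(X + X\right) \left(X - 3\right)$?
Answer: $-118681$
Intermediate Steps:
$F{\left(X \right)} = 2 X \left(-3 + X\right)$
$d{\left(M \right)} = 3 - 2 M^{2} \left(-3 + M\right)$ ($d{\left(M \right)} = 3 + M \left(-1\right) 2 M \left(-3 + M\right) = 3 + - M 2 M \left(-3 + M\right) = 3 - 2 M^{2} \left(-3 + M\right)$)
$Z{\left(w \right)} = 2 w \left(-2589 + w\right)$ ($Z{\left(w \right)} = \left(w + w\right) \left(w + \left(3 + 2 \cdot 12^{2} \left(3 - 12\right)\right)\right) = 2 w \left(w + \left(3 + 2 \cdot 144 \left(3 - 12\right)\right)\right) = 2 w \left(w + \left(3 + 2 \cdot 144 \left(-9\right)\right)\right) = 2 w \left(w + \left(3 - 2592\right)\right) = 2 w \left(w - 2589\right) = 2 w \left(-2589 + w\right)$)
$\left(\left(12505 + Z{\left(26 \right)}\right) - 1261\right) - -3351 = \left(\left(12505 + 2 \cdot 26 \left(-2589 + 26\right)\right) - 1261\right) - -3351 = \left(\left(12505 + 2 \cdot 26 \left(-2563\right)\right) - 1261\right) + 3351 = \left(\left(12505 - 133276\right) - 1261\right) + 3351 = \left(-120771 - 1261\right) + 3351 = -122032 + 3351 = -118681$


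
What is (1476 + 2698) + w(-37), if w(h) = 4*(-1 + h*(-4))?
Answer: 4762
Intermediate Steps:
w(h) = -4 - 16*h (w(h) = 4*(-1 - 4*h) = -4 - 16*h)
(1476 + 2698) + w(-37) = (1476 + 2698) + (-4 - 16*(-37)) = 4174 + (-4 + 592) = 4174 + 588 = 4762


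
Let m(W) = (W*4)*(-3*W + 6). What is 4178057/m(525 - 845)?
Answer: -4178057/1236480 ≈ -3.3790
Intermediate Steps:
m(W) = 4*W*(6 - 3*W) (m(W) = (4*W)*(6 - 3*W) = 4*W*(6 - 3*W))
4178057/m(525 - 845) = 4178057/((12*(525 - 845)*(2 - (525 - 845)))) = 4178057/((12*(-320)*(2 - 1*(-320)))) = 4178057/((12*(-320)*(2 + 320))) = 4178057/((12*(-320)*322)) = 4178057/(-1236480) = 4178057*(-1/1236480) = -4178057/1236480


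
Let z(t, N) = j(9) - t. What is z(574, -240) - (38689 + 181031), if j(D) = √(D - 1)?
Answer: -220294 + 2*√2 ≈ -2.2029e+5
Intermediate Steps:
j(D) = √(-1 + D)
z(t, N) = -t + 2*√2 (z(t, N) = √(-1 + 9) - t = √8 - t = 2*√2 - t = -t + 2*√2)
z(574, -240) - (38689 + 181031) = (-1*574 + 2*√2) - (38689 + 181031) = (-574 + 2*√2) - 1*219720 = (-574 + 2*√2) - 219720 = -220294 + 2*√2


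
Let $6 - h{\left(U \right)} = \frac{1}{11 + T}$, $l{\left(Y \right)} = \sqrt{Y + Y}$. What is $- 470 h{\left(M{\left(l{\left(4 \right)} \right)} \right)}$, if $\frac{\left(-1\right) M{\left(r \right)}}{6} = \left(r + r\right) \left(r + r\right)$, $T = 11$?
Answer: $- \frac{30785}{11} \approx -2798.6$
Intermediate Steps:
$l{\left(Y \right)} = \sqrt{2} \sqrt{Y}$ ($l{\left(Y \right)} = \sqrt{2 Y} = \sqrt{2} \sqrt{Y}$)
$M{\left(r \right)} = - 24 r^{2}$ ($M{\left(r \right)} = - 6 \left(r + r\right) \left(r + r\right) = - 6 \cdot 2 r 2 r = - 6 \cdot 4 r^{2} = - 24 r^{2}$)
$h{\left(U \right)} = \frac{131}{22}$ ($h{\left(U \right)} = 6 - \frac{1}{11 + 11} = 6 - \frac{1}{22} = \frac{131}{22}$)
$- 470 h{\left(M{\left(l{\left(4 \right)} \right)} \right)} = \left(-470\right) \frac{131}{22} = - \frac{30785}{11}$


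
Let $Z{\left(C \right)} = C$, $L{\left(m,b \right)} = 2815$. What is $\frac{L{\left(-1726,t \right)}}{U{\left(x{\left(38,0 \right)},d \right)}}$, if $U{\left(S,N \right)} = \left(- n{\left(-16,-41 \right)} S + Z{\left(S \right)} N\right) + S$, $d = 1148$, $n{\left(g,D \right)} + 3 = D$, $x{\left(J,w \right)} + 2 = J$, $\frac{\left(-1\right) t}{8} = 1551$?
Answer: $\frac{2815}{42948} \approx 0.065544$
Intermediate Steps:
$t = -12408$ ($t = \left(-8\right) 1551 = -12408$)
$x{\left(J,w \right)} = -2 + J$
$n{\left(g,D \right)} = -3 + D$
$U{\left(S,N \right)} = 45 S + N S$ ($U{\left(S,N \right)} = \left(- (-3 - 41) S + S N\right) + S = \left(\left(-1\right) \left(-44\right) S + N S\right) + S = \left(44 S + N S\right) + S = 45 S + N S$)
$\frac{L{\left(-1726,t \right)}}{U{\left(x{\left(38,0 \right)},d \right)}} = \frac{2815}{\left(-2 + 38\right) \left(45 + 1148\right)} = \frac{2815}{36 \cdot 1193} = \frac{2815}{42948}$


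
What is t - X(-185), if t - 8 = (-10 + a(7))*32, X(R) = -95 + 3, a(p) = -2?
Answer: -284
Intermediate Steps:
X(R) = -92
t = -376 (t = 8 + (-10 - 2)*32 = 8 - 12*32 = 8 - 384 = -376)
t - X(-185) = -376 - 1*(-92) = -376 + 92 = -284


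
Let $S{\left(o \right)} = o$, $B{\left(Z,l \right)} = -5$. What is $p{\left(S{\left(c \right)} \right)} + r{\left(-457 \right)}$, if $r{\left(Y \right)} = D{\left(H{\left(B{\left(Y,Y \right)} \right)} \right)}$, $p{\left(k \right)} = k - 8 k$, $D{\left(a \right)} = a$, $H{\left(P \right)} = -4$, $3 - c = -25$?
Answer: $-200$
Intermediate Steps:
$c = 28$ ($c = 3 - -25 = 3 + 25 = 28$)
$p{\left(k \right)} = - 7 k$
$r{\left(Y \right)} = -4$
$p{\left(S{\left(c \right)} \right)} + r{\left(-457 \right)} = \left(-7\right) 28 - 4 = -196 - 4 = -200$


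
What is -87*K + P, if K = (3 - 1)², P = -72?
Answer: -420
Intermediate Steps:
K = 4 (K = 2² = 4)
-87*K + P = -87*4 - 72 = -348 - 72 = -420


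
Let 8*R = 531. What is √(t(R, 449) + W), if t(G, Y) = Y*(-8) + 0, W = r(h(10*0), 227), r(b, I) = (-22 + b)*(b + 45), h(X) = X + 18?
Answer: 62*I ≈ 62.0*I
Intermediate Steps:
R = 531/8 (R = (⅛)*531 = 531/8 ≈ 66.375)
h(X) = 18 + X
r(b, I) = (-22 + b)*(45 + b)
W = -252 (W = -990 + (18 + 10*0)² + 23*(18 + 10*0) = -990 + (18 + 0)² + 23*(18 + 0) = -990 + 18² + 23*18 = -990 + 324 + 414 = -252)
t(G, Y) = -8*Y (t(G, Y) = -8*Y + 0 = -8*Y)
√(t(R, 449) + W) = √(-8*449 - 252) = √(-3592 - 252) = √(-3844) = 62*I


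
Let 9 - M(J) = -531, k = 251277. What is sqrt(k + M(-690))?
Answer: sqrt(251817) ≈ 501.81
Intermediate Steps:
M(J) = 540 (M(J) = 9 - 1*(-531) = 9 + 531 = 540)
sqrt(k + M(-690)) = sqrt(251277 + 540) = sqrt(251817)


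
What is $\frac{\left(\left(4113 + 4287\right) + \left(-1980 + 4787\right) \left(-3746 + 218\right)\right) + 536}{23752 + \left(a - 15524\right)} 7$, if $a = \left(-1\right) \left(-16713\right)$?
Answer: $- \frac{9894160}{3563} \approx -2776.9$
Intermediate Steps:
$a = 16713$
$\frac{\left(\left(4113 + 4287\right) + \left(-1980 + 4787\right) \left(-3746 + 218\right)\right) + 536}{23752 + \left(a - 15524\right)} 7 = \frac{\left(\left(4113 + 4287\right) + \left(-1980 + 4787\right) \left(-3746 + 218\right)\right) + 536}{23752 + \left(16713 - 15524\right)} 7 = \frac{\left(8400 + 2807 \left(-3528\right)\right) + 536}{23752 + 1189} \cdot 7 = \frac{\left(8400 - 9903096\right) + 536}{24941} \cdot 7 = \left(-9894696 + 536\right) \frac{1}{24941} \cdot 7 = \left(-9894160\right) \frac{1}{24941} \cdot 7 = \left(- \frac{9894160}{24941}\right) 7 = - \frac{9894160}{3563}$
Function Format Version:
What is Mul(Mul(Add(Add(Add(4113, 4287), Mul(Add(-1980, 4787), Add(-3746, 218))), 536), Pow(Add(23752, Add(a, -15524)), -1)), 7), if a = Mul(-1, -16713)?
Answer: Rational(-9894160, 3563) ≈ -2776.9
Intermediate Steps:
a = 16713
Mul(Mul(Add(Add(Add(4113, 4287), Mul(Add(-1980, 4787), Add(-3746, 218))), 536), Pow(Add(23752, Add(a, -15524)), -1)), 7) = Mul(Mul(Add(Add(Add(4113, 4287), Mul(Add(-1980, 4787), Add(-3746, 218))), 536), Pow(Add(23752, Add(16713, -15524)), -1)), 7) = Mul(Mul(Add(Add(8400, Mul(2807, -3528)), 536), Pow(Add(23752, 1189), -1)), 7) = Mul(Mul(Add(Add(8400, -9903096), 536), Pow(24941, -1)), 7) = Mul(Mul(Add(-9894696, 536), Rational(1, 24941)), 7) = Mul(Mul(-9894160, Rational(1, 24941)), 7) = Mul(Rational(-9894160, 24941), 7) = Rational(-9894160, 3563)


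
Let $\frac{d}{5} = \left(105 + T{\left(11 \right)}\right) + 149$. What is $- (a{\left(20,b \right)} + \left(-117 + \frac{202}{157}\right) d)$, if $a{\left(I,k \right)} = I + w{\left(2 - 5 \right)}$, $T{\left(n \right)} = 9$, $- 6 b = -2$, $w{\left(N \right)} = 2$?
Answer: $\frac{23886151}{157} \approx 1.5214 \cdot 10^{5}$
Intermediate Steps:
$b = \frac{1}{3}$ ($b = \left(- \frac{1}{6}\right) \left(-2\right) = \frac{1}{3} \approx 0.33333$)
$a{\left(I,k \right)} = 2 + I$ ($a{\left(I,k \right)} = I + 2 = 2 + I$)
$d = 1315$ ($d = 5 \left(\left(105 + 9\right) + 149\right) = 5 \left(114 + 149\right) = 5 \cdot 263 = 1315$)
$- (a{\left(20,b \right)} + \left(-117 + \frac{202}{157}\right) d) = - (\left(2 + 20\right) + \left(-117 + \frac{202}{157}\right) 1315) = - (22 + \left(-117 + 202 \cdot \frac{1}{157}\right) 1315) = - (22 + \left(-117 + \frac{202}{157}\right) 1315) = - (22 - \frac{23889605}{157}) = \left(-1\right) \left(- \frac{23886151}{157}\right) = \frac{23886151}{157}$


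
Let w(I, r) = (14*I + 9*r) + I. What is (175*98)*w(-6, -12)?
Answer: -3395700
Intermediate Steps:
w(I, r) = 9*r + 15*I (w(I, r) = (9*r + 14*I) + I = 9*r + 15*I)
(175*98)*w(-6, -12) = (175*98)*(9*(-12) + 15*(-6)) = 17150*(-108 - 90) = 17150*(-198) = -3395700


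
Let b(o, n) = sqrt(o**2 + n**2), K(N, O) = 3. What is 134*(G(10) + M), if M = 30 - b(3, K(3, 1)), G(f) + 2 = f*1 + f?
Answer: 6432 - 402*sqrt(2) ≈ 5863.5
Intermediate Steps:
G(f) = -2 + 2*f (G(f) = -2 + (f*1 + f) = -2 + (f + f) = -2 + 2*f)
b(o, n) = sqrt(n**2 + o**2)
M = 30 - 3*sqrt(2) (M = 30 - sqrt(3**2 + 3**2) = 30 - sqrt(9 + 9) = 30 - sqrt(18) = 30 - 3*sqrt(2) ≈ 25.757)
134*(G(10) + M) = 134*((-2 + 2*10) + (30 - 3*sqrt(2))) = 134*((-2 + 20) + (30 - 3*sqrt(2))) = 134*(18 + (30 - 3*sqrt(2))) = 134*(48 - 3*sqrt(2)) = 6432 - 402*sqrt(2)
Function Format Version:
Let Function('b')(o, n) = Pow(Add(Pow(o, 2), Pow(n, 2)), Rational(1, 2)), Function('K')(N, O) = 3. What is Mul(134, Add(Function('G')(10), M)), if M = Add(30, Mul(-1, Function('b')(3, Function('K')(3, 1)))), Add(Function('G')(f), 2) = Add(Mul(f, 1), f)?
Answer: Add(6432, Mul(-402, Pow(2, Rational(1, 2)))) ≈ 5863.5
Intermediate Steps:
Function('G')(f) = Add(-2, Mul(2, f)) (Function('G')(f) = Add(-2, Add(Mul(f, 1), f)) = Add(-2, Add(f, f)) = Add(-2, Mul(2, f)))
Function('b')(o, n) = Pow(Add(Pow(n, 2), Pow(o, 2)), Rational(1, 2))
M = Add(30, Mul(-3, Pow(2, Rational(1, 2)))) (M = Add(30, Mul(-1, Pow(Add(Pow(3, 2), Pow(3, 2)), Rational(1, 2)))) = Add(30, Mul(-1, Pow(Add(9, 9), Rational(1, 2)))) = Add(30, Mul(-1, Pow(18, Rational(1, 2)))) = Add(30, Mul(-1, Mul(3, Pow(2, Rational(1, 2))))) = Add(30, Mul(-3, Pow(2, Rational(1, 2)))) ≈ 25.757)
Mul(134, Add(Function('G')(10), M)) = Mul(134, Add(Add(-2, Mul(2, 10)), Add(30, Mul(-3, Pow(2, Rational(1, 2)))))) = Mul(134, Add(Add(-2, 20), Add(30, Mul(-3, Pow(2, Rational(1, 2)))))) = Mul(134, Add(18, Add(30, Mul(-3, Pow(2, Rational(1, 2)))))) = Mul(134, Add(48, Mul(-3, Pow(2, Rational(1, 2))))) = Add(6432, Mul(-402, Pow(2, Rational(1, 2))))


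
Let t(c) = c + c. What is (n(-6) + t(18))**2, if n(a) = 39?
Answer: 5625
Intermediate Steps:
t(c) = 2*c
(n(-6) + t(18))**2 = (39 + 2*18)**2 = (39 + 36)**2 = 75**2 = 5625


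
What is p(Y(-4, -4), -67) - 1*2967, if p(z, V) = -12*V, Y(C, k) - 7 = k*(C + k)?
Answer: -2163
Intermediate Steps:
Y(C, k) = 7 + k*(C + k)
p(Y(-4, -4), -67) - 1*2967 = -12*(-67) - 1*2967 = 804 - 2967 = -2163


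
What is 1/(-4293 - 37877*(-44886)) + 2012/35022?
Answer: 634733231077/11048522372940 ≈ 0.057450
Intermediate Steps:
1/(-4293 - 37877*(-44886)) + 2012/35022 = -1/44886/(-42170) + 2012*(1/35022) = -1/42170*(-1/44886) + 1006/17511 = 1/1892842620 + 1006/17511 = 634733231077/11048522372940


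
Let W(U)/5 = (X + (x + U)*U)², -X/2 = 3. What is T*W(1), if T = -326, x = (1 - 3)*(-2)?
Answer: -1630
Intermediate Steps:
x = 4 (x = -2*(-2) = 4)
X = -6 (X = -2*3 = -6)
W(U) = 5*(-6 + U*(4 + U))² (W(U) = 5*(-6 + (4 + U)*U)² = 5*(-6 + U*(4 + U))²)
T*W(1) = -1630*(-6 + 1² + 4*1)² = -1630*(-6 + 1 + 4)² = -1630*(-1)² = -1630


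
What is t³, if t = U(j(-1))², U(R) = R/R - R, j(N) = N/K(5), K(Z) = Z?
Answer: 46656/15625 ≈ 2.9860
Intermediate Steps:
j(N) = N/5
U(R) = 1 - R
t = 36/25 (t = (1 - (-1)/5)² = (1 - 1*(-⅕))² = (1 + ⅕)² = (6/5)² = 36/25 ≈ 1.4400)
t³ = (36/25)³ = 46656/15625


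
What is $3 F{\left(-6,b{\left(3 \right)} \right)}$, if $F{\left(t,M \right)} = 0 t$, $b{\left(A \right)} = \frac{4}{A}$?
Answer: $0$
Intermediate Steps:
$F{\left(t,M \right)} = 0$
$3 F{\left(-6,b{\left(3 \right)} \right)} = 3 \cdot 0 = 0$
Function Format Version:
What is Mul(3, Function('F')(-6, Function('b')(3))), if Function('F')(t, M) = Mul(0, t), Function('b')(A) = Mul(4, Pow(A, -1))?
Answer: 0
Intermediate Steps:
Function('F')(t, M) = 0
Mul(3, Function('F')(-6, Function('b')(3))) = Mul(3, 0) = 0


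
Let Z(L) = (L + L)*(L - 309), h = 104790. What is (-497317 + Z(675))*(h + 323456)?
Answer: -1377667382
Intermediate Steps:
Z(L) = 2*L*(-309 + L) (Z(L) = (2*L)*(-309 + L) = 2*L*(-309 + L))
(-497317 + Z(675))*(h + 323456) = (-497317 + 2*675*(-309 + 675))*(104790 + 323456) = (-497317 + 2*675*366)*428246 = (-497317 + 494100)*428246 = -3217*428246 = -1377667382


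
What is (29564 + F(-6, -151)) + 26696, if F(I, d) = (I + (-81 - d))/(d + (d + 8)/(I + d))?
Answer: 331425148/5891 ≈ 56260.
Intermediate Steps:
F(I, d) = (-81 + I - d)/(d + (8 + d)/(I + d))
(29564 + F(-6, -151)) + 26696 = (29564 + ((-6)² - 1*(-151)² - 81*(-6) - 81*(-151))/(8 - 151 + (-151)² - 6*(-151))) + 26696 = (29564 + (36 - 1*22801 + 486 + 12231)/(8 - 151 + 22801 + 906)) + 26696 = (29564 + (36 - 22801 + 486 + 12231)/23564) + 26696 = (29564 + (1/23564)*(-10048)) + 26696 = (29564 - 2512/5891) + 26696 = 174159012/5891 + 26696 = 331425148/5891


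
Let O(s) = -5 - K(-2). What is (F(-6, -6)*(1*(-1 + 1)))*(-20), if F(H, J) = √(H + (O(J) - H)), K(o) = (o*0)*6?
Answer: 0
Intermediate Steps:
K(o) = 0 (K(o) = 0*6 = 0)
O(s) = -5 (O(s) = -5 - 1*0 = -5 + 0 = -5)
F(H, J) = I*√5 (F(H, J) = √(H + (-5 - H)) = √(-5) = I*√5)
(F(-6, -6)*(1*(-1 + 1)))*(-20) = ((I*√5)*(1*(-1 + 1)))*(-20) = ((I*√5)*(1*0))*(-20) = ((I*√5)*0)*(-20) = 0*(-20) = 0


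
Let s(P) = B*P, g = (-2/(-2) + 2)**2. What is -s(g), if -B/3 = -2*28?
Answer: -1512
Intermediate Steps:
g = 9 (g = (-2*(-1/2) + 2)**2 = (1 + 2)**2 = 3**2 = 9)
B = 168 (B = -(-6)*28 = -3*(-56) = 168)
s(P) = 168*P
-s(g) = -168*9 = -1*1512 = -1512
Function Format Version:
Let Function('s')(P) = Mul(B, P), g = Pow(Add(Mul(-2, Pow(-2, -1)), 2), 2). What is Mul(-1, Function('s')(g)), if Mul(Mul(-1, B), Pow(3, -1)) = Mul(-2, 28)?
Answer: -1512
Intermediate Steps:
g = 9 (g = Pow(Add(Mul(-2, Rational(-1, 2)), 2), 2) = Pow(Add(1, 2), 2) = Pow(3, 2) = 9)
B = 168 (B = Mul(-3, Mul(-2, 28)) = Mul(-3, -56) = 168)
Function('s')(P) = Mul(168, P)
Mul(-1, Function('s')(g)) = Mul(-1, Mul(168, 9)) = Mul(-1, 1512) = -1512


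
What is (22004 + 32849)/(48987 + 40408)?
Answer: 2887/4705 ≈ 0.61360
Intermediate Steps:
(22004 + 32849)/(48987 + 40408) = 54853/89395 = 54853*(1/89395) = 2887/4705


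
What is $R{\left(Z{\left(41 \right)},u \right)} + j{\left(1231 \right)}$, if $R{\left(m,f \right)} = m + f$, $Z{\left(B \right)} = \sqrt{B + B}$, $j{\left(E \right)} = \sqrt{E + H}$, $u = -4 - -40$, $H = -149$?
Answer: $36 + \sqrt{82} + \sqrt{1082} \approx 77.949$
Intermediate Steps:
$u = 36$ ($u = -4 + 40 = 36$)
$j{\left(E \right)} = \sqrt{-149 + E}$ ($j{\left(E \right)} = \sqrt{E - 149} = \sqrt{-149 + E}$)
$Z{\left(B \right)} = \sqrt{2} \sqrt{B}$ ($Z{\left(B \right)} = \sqrt{2 B} = \sqrt{2} \sqrt{B}$)
$R{\left(m,f \right)} = f + m$
$R{\left(Z{\left(41 \right)},u \right)} + j{\left(1231 \right)} = \left(36 + \sqrt{2} \sqrt{41}\right) + \sqrt{-149 + 1231} = \left(36 + \sqrt{82}\right) + \sqrt{1082} = 36 + \sqrt{82} + \sqrt{1082}$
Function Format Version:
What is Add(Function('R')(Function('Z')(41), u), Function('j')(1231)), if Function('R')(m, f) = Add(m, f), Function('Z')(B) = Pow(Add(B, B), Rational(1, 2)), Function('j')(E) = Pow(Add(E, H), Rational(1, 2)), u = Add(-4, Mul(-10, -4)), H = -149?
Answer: Add(36, Pow(82, Rational(1, 2)), Pow(1082, Rational(1, 2))) ≈ 77.949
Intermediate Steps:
u = 36 (u = Add(-4, 40) = 36)
Function('j')(E) = Pow(Add(-149, E), Rational(1, 2)) (Function('j')(E) = Pow(Add(E, -149), Rational(1, 2)) = Pow(Add(-149, E), Rational(1, 2)))
Function('Z')(B) = Mul(Pow(2, Rational(1, 2)), Pow(B, Rational(1, 2))) (Function('Z')(B) = Pow(Mul(2, B), Rational(1, 2)) = Mul(Pow(2, Rational(1, 2)), Pow(B, Rational(1, 2))))
Function('R')(m, f) = Add(f, m)
Add(Function('R')(Function('Z')(41), u), Function('j')(1231)) = Add(Add(36, Mul(Pow(2, Rational(1, 2)), Pow(41, Rational(1, 2)))), Pow(Add(-149, 1231), Rational(1, 2))) = Add(Add(36, Pow(82, Rational(1, 2))), Pow(1082, Rational(1, 2))) = Add(36, Pow(82, Rational(1, 2)), Pow(1082, Rational(1, 2)))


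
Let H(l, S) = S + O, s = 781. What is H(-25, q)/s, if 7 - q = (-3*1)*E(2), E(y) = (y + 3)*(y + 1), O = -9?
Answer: 43/781 ≈ 0.055058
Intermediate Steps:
E(y) = (1 + y)*(3 + y) (E(y) = (3 + y)*(1 + y) = (1 + y)*(3 + y))
q = 52 (q = 7 - (-3*1)*(3 + 2² + 4*2) = 7 - (-3)*(3 + 4 + 8) = 7 - (-3)*15 = 7 - 1*(-45) = 7 + 45 = 52)
H(l, S) = -9 + S (H(l, S) = S - 9 = -9 + S)
H(-25, q)/s = (-9 + 52)/781 = 43*(1/781) = 43/781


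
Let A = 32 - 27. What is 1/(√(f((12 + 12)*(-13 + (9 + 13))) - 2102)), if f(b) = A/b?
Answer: -6*I*√2724162/454027 ≈ -0.021812*I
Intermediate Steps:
A = 5
f(b) = 5/b
1/(√(f((12 + 12)*(-13 + (9 + 13))) - 2102)) = 1/(√(5/(((12 + 12)*(-13 + (9 + 13)))) - 2102)) = 1/(√(5/((24*(-13 + 22))) - 2102)) = 1/(√(5/((24*9)) - 2102)) = 1/(√(5/216 - 2102)) = 1/(√(-454027/216)) = 1/(I*√2724162/36) = -6*I*√2724162/454027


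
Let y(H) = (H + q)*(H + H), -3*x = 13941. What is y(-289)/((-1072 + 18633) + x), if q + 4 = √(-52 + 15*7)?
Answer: 84677/6457 - 289*√53/6457 ≈ 12.788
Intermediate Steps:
q = -4 + √53 (q = -4 + √(-52 + 15*7) = -4 + √(-52 + 105) = -4 + √53 ≈ 3.2801)
x = -4647 (x = -⅓*13941 = -4647)
y(H) = 2*H*(-4 + H + √53) (y(H) = (H + (-4 + √53))*(H + H) = (-4 + H + √53)*(2*H) = 2*H*(-4 + H + √53))
y(-289)/((-1072 + 18633) + x) = (2*(-289)*(-4 - 289 + √53))/((-1072 + 18633) - 4647) = (2*(-289)*(-293 + √53))/(17561 - 4647) = (169354 - 578*√53)/12914 = (169354 - 578*√53)*(1/12914) = 84677/6457 - 289*√53/6457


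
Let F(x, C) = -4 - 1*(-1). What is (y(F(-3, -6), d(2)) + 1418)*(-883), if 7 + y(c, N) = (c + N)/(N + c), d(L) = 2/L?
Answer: -1246796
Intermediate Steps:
F(x, C) = -3 (F(x, C) = -4 + 1 = -3)
y(c, N) = -6 (y(c, N) = -7 + (c + N)/(N + c) = -7 + (N + c)/(N + c) = -7 + 1 = -6)
(y(F(-3, -6), d(2)) + 1418)*(-883) = (-6 + 1418)*(-883) = 1412*(-883) = -1246796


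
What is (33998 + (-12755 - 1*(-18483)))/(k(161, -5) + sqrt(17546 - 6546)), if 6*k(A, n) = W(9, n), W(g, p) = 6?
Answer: -39726/10999 + 397260*sqrt(110)/10999 ≈ 375.20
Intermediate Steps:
k(A, n) = 1 (k(A, n) = (1/6)*6 = 1)
(33998 + (-12755 - 1*(-18483)))/(k(161, -5) + sqrt(17546 - 6546)) = (33998 + (-12755 - 1*(-18483)))/(1 + sqrt(17546 - 6546)) = (33998 + (-12755 + 18483))/(1 + sqrt(11000)) = (33998 + 5728)/(1 + 10*sqrt(110)) = 39726/(1 + 10*sqrt(110))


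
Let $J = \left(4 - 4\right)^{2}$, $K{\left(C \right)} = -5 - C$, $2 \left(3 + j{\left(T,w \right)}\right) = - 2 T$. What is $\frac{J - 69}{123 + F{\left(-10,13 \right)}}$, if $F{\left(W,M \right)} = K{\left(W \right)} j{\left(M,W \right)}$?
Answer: $- \frac{69}{43} \approx -1.6047$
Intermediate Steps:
$j{\left(T,w \right)} = -3 - T$ ($j{\left(T,w \right)} = -3 + \frac{\left(-2\right) T}{2} = -3 - T$)
$F{\left(W,M \right)} = \left(-5 - W\right) \left(-3 - M\right)$
$J = 0$ ($J = 0^{2} = 0$)
$\frac{J - 69}{123 + F{\left(-10,13 \right)}} = \frac{0 - 69}{123 + \left(3 + 13\right) \left(5 - 10\right)} = \frac{1}{123 + 16 \left(-5\right)} \left(-69\right) = \frac{1}{123 - 80} \left(-69\right) = \frac{1}{43} \left(-69\right) = - \frac{69}{43}$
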